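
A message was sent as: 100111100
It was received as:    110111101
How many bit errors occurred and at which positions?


XOR: 010000001

2 error(s) at position(s): 1, 8


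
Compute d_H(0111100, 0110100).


XOR: 0001000
Count of 1s: 1

1


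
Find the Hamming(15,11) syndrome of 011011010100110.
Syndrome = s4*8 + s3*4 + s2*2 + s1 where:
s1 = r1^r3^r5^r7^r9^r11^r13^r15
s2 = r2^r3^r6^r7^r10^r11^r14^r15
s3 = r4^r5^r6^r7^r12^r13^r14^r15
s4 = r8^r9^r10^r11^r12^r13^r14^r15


s1=1, s2=1, s3=0, s4=0

Syndrome = 3 (error at position 3)


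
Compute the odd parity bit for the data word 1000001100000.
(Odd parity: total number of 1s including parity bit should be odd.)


Number of 1s in data: 3
Parity bit: 0

0


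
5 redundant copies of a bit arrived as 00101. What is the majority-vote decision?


Ones: 2 out of 5
Threshold: 3

0 (2/5 voted 1)


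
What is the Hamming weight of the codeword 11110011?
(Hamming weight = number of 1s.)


Counting 1s in 11110011

6


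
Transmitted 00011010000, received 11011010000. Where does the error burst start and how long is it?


XOR: 11000000000

Burst at position 0, length 2


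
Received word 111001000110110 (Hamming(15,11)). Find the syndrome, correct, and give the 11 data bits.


Syndrome = 4: error at position 4

Data: 10100110110 (corrected bit 4)


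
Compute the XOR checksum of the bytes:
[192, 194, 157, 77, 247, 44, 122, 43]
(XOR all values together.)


XOR chain: 192 ^ 194 ^ 157 ^ 77 ^ 247 ^ 44 ^ 122 ^ 43 = 88

88


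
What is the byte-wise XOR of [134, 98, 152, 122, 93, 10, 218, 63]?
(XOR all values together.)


XOR chain: 134 ^ 98 ^ 152 ^ 122 ^ 93 ^ 10 ^ 218 ^ 63 = 180

180


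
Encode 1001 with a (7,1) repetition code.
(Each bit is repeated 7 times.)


Each bit -> 7 copies

1111111000000000000001111111


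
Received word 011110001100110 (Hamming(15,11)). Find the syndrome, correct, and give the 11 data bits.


Syndrome = 0: no error detected

Data: 11001100110 (no errors)


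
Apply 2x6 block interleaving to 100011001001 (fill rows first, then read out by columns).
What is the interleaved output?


Matrix:
  100011
  001001
Read columns: 100001001011

100001001011


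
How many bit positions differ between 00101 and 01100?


XOR: 01001
Count of 1s: 2

2


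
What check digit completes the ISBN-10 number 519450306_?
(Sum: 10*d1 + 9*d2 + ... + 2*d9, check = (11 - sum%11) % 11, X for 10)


Weighted sum: 213
213 mod 11 = 4

Check digit: 7


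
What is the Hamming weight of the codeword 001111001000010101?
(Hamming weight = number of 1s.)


Counting 1s in 001111001000010101

8


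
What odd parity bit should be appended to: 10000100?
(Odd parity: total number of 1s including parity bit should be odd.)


Number of 1s in data: 2
Parity bit: 1

1


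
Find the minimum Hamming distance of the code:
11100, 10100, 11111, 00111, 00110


Comparing all pairs, minimum distance: 1
Can detect 0 errors, correct 0 errors

1


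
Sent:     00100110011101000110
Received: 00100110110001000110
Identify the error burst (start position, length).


XOR: 00000000101100000000

Burst at position 8, length 4


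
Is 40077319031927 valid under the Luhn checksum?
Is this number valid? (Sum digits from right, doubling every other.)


Luhn sum = 59
59 mod 10 = 9

Invalid (Luhn sum mod 10 = 9)


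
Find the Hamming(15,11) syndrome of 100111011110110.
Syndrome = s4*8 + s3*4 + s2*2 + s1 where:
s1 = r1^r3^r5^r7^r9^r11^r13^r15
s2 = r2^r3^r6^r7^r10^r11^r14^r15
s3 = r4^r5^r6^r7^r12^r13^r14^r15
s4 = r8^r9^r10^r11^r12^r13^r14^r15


s1=1, s2=0, s3=1, s4=0

Syndrome = 5 (error at position 5)


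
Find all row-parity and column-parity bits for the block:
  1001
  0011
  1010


Row parities: 000
Column parities: 0000

Row P: 000, Col P: 0000, Corner: 0


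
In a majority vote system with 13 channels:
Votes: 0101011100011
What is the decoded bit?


Ones: 7 out of 13
Threshold: 7

1 (7/13 voted 1)


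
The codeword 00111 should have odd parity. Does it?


Number of 1s: 3

Yes, parity is correct (3 ones)


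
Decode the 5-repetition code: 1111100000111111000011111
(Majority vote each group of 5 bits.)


Groups: 11111, 00000, 11111, 10000, 11111
Majority votes: 10101

10101


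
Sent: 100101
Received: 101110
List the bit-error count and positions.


XOR: 001011

3 error(s) at position(s): 2, 4, 5


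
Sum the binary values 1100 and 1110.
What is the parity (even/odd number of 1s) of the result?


1100 = 12
1110 = 14
Sum = 26 = 11010
1s count = 3

odd parity (3 ones in 11010)


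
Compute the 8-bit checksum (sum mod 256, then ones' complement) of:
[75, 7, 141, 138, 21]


Sum = 382 mod 256 = 126
Complement = 129

129


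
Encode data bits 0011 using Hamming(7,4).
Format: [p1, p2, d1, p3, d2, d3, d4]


Parity bits: p1=1, p2=0, p3=0

1000011


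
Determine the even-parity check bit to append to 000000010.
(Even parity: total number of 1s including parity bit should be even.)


Number of 1s in data: 1
Parity bit: 1

1


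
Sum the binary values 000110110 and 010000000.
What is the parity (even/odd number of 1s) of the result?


000110110 = 54
010000000 = 128
Sum = 182 = 10110110
1s count = 5

odd parity (5 ones in 10110110)


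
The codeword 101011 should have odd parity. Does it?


Number of 1s: 4

No, parity error (4 ones)


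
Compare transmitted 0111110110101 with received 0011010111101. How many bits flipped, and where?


XOR: 0100100001000

3 error(s) at position(s): 1, 4, 9


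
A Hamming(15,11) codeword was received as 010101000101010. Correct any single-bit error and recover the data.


Syndrome = 8: error at position 8

Data: 00100101010 (corrected bit 8)


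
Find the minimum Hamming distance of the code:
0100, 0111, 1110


Comparing all pairs, minimum distance: 2
Can detect 1 errors, correct 0 errors

2


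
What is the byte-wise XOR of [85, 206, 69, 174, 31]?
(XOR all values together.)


XOR chain: 85 ^ 206 ^ 69 ^ 174 ^ 31 = 111

111


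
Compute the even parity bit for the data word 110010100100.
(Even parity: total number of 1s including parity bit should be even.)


Number of 1s in data: 5
Parity bit: 1

1


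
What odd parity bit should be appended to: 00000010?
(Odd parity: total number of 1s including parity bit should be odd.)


Number of 1s in data: 1
Parity bit: 0

0


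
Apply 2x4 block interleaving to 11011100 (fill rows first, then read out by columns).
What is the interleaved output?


Matrix:
  1101
  1100
Read columns: 11110010

11110010


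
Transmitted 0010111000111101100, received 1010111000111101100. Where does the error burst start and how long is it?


XOR: 1000000000000000000

Burst at position 0, length 1


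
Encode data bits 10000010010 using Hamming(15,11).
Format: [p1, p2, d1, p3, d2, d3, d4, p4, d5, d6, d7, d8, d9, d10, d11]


Parity bits: p1=0, p2=1, p3=1, p4=0

011100000010010


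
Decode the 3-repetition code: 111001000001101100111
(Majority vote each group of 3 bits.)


Groups: 111, 001, 000, 001, 101, 100, 111
Majority votes: 1000101

1000101


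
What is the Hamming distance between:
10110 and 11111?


XOR: 01001
Count of 1s: 2

2


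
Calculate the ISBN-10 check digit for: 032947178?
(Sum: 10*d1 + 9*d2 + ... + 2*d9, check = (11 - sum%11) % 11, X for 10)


Weighted sum: 206
206 mod 11 = 8

Check digit: 3


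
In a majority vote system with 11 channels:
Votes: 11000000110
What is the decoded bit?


Ones: 4 out of 11
Threshold: 6

0 (4/11 voted 1)


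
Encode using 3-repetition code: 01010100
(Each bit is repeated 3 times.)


Each bit -> 3 copies

000111000111000111000000


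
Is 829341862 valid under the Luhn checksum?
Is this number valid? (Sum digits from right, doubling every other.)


Luhn sum = 46
46 mod 10 = 6

Invalid (Luhn sum mod 10 = 6)


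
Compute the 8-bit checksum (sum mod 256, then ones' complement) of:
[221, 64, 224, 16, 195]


Sum = 720 mod 256 = 208
Complement = 47

47


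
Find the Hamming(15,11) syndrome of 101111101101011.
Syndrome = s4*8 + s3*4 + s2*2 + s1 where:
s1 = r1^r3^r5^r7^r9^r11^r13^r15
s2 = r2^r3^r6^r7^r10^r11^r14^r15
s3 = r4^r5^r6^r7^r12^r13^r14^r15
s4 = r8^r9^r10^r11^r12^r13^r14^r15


s1=0, s2=0, s3=1, s4=1

Syndrome = 12 (error at position 12)


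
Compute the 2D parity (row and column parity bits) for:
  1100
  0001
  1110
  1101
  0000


Row parities: 01110
Column parities: 1110

Row P: 01110, Col P: 1110, Corner: 1


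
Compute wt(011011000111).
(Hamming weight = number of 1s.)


Counting 1s in 011011000111

7


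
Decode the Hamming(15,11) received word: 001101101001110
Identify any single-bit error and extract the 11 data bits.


Syndrome = 0: no error detected

Data: 10111001110 (no errors)


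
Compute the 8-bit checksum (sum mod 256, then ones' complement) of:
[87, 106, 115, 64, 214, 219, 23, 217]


Sum = 1045 mod 256 = 21
Complement = 234

234


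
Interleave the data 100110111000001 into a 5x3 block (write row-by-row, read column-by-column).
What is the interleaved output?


Matrix:
  100
  110
  111
  000
  001
Read columns: 111000110000101

111000110000101


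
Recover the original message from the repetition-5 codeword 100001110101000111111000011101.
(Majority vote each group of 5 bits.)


Groups: 10000, 11101, 01000, 11111, 10000, 11101
Majority votes: 010101

010101


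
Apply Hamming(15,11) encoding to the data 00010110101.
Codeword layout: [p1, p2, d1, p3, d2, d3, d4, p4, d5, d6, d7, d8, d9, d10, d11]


Parity bits: p1=0, p2=0, p3=1, p4=0

000100100110101


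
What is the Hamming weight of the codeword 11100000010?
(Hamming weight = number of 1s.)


Counting 1s in 11100000010

4


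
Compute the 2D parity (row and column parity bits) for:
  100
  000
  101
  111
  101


Row parities: 10010
Column parities: 011

Row P: 10010, Col P: 011, Corner: 0


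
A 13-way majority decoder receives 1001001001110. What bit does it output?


Ones: 6 out of 13
Threshold: 7

0 (6/13 voted 1)


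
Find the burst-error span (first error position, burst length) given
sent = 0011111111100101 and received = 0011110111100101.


XOR: 0000001000000000

Burst at position 6, length 1


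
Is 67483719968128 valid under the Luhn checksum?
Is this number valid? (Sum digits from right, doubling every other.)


Luhn sum = 85
85 mod 10 = 5

Invalid (Luhn sum mod 10 = 5)


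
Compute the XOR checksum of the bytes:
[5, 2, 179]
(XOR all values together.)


XOR chain: 5 ^ 2 ^ 179 = 180

180


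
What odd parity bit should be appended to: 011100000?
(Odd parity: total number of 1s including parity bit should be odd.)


Number of 1s in data: 3
Parity bit: 0

0


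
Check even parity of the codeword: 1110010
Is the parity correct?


Number of 1s: 4

Yes, parity is correct (4 ones)


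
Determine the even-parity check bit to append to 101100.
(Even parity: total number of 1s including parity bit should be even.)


Number of 1s in data: 3
Parity bit: 1

1


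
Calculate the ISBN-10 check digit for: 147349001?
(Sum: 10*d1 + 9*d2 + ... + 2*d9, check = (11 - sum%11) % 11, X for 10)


Weighted sum: 194
194 mod 11 = 7

Check digit: 4


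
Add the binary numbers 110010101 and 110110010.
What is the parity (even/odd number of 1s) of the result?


110010101 = 405
110110010 = 434
Sum = 839 = 1101000111
1s count = 6

even parity (6 ones in 1101000111)


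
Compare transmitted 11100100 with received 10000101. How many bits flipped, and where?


XOR: 01100001

3 error(s) at position(s): 1, 2, 7


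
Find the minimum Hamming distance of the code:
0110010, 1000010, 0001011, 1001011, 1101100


Comparing all pairs, minimum distance: 1
Can detect 0 errors, correct 0 errors

1


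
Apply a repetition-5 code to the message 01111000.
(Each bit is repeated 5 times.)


Each bit -> 5 copies

0000011111111111111111111000000000000000


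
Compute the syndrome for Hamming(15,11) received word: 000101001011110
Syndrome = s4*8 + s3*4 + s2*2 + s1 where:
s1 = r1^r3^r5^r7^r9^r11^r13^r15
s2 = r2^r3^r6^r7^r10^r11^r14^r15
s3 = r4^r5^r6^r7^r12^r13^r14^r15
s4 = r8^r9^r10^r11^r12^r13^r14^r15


s1=1, s2=1, s3=1, s4=1

Syndrome = 15 (error at position 15)


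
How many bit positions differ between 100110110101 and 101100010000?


XOR: 001010100101
Count of 1s: 5

5


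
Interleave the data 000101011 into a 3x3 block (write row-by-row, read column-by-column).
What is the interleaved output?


Matrix:
  000
  101
  011
Read columns: 010001011

010001011


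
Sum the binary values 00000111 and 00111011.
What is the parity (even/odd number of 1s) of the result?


00000111 = 7
00111011 = 59
Sum = 66 = 1000010
1s count = 2

even parity (2 ones in 1000010)


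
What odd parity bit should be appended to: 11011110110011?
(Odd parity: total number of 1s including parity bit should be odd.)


Number of 1s in data: 10
Parity bit: 1

1


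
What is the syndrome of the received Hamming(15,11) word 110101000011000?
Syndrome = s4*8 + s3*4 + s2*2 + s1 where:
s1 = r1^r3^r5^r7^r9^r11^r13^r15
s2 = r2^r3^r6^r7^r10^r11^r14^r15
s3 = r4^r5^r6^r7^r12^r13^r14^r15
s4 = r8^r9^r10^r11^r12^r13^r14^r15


s1=0, s2=1, s3=1, s4=0

Syndrome = 6 (error at position 6)


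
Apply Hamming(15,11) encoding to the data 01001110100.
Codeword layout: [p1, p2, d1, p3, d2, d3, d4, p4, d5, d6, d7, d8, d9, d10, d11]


Parity bits: p1=0, p2=0, p3=0, p4=0

000010001110100


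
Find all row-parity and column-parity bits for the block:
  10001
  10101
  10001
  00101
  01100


Row parities: 01000
Column parities: 11100

Row P: 01000, Col P: 11100, Corner: 1


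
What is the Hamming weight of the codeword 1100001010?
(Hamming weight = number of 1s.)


Counting 1s in 1100001010

4


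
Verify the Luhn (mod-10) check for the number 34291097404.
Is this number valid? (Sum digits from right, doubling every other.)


Luhn sum = 45
45 mod 10 = 5

Invalid (Luhn sum mod 10 = 5)


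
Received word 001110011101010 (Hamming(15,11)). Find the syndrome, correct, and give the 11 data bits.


Syndrome = 11: error at position 11

Data: 11001111010 (corrected bit 11)


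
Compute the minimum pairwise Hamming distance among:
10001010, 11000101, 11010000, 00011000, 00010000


Comparing all pairs, minimum distance: 1
Can detect 0 errors, correct 0 errors

1


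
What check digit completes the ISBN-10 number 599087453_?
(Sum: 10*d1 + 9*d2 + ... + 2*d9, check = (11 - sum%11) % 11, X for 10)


Weighted sum: 323
323 mod 11 = 4

Check digit: 7


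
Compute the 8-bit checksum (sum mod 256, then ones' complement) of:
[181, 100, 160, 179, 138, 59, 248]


Sum = 1065 mod 256 = 41
Complement = 214

214


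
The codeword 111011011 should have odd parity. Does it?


Number of 1s: 7

Yes, parity is correct (7 ones)


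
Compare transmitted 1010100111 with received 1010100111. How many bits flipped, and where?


XOR: 0000000000

0 errors (received matches sent)


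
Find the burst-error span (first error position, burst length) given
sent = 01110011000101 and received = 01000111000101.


XOR: 00110100000000

Burst at position 2, length 4


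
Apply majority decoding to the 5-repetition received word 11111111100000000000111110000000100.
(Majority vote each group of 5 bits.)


Groups: 11111, 11110, 00000, 00000, 11111, 00000, 00100
Majority votes: 1100100

1100100


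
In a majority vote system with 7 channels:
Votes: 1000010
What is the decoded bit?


Ones: 2 out of 7
Threshold: 4

0 (2/7 voted 1)


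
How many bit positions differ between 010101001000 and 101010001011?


XOR: 111111000011
Count of 1s: 8

8


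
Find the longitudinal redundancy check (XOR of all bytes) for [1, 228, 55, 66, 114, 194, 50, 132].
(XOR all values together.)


XOR chain: 1 ^ 228 ^ 55 ^ 66 ^ 114 ^ 194 ^ 50 ^ 132 = 150

150


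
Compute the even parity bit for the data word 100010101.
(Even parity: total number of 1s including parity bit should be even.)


Number of 1s in data: 4
Parity bit: 0

0


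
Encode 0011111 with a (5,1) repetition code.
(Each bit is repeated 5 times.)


Each bit -> 5 copies

00000000001111111111111111111111111


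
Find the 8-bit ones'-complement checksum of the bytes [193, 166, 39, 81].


Sum = 479 mod 256 = 223
Complement = 32

32


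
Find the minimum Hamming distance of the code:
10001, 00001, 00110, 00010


Comparing all pairs, minimum distance: 1
Can detect 0 errors, correct 0 errors

1


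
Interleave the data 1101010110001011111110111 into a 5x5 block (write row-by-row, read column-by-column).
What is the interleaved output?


Matrix:
  11010
  10110
  00101
  11111
  10111
Read columns: 1101110010011111101100111

1101110010011111101100111


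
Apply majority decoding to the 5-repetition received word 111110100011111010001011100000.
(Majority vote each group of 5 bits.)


Groups: 11111, 01000, 11111, 01000, 10111, 00000
Majority votes: 101010

101010


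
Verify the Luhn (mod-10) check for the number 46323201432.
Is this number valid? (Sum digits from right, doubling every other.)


Luhn sum = 35
35 mod 10 = 5

Invalid (Luhn sum mod 10 = 5)


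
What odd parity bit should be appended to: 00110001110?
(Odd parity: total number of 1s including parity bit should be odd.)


Number of 1s in data: 5
Parity bit: 0

0


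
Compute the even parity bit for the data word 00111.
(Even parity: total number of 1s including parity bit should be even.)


Number of 1s in data: 3
Parity bit: 1

1


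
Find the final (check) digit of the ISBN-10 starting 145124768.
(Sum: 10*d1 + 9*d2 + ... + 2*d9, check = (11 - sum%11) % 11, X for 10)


Weighted sum: 187
187 mod 11 = 0

Check digit: 0


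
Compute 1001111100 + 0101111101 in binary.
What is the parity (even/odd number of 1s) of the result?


1001111100 = 636
0101111101 = 381
Sum = 1017 = 1111111001
1s count = 8

even parity (8 ones in 1111111001)


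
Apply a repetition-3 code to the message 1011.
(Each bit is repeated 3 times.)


Each bit -> 3 copies

111000111111


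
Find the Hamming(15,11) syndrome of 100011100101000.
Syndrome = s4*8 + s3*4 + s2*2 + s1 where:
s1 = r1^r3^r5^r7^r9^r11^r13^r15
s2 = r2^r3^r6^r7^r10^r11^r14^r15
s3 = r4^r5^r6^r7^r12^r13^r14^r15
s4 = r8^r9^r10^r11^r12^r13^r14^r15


s1=1, s2=1, s3=0, s4=0

Syndrome = 3 (error at position 3)


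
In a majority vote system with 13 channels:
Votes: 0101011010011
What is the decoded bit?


Ones: 7 out of 13
Threshold: 7

1 (7/13 voted 1)


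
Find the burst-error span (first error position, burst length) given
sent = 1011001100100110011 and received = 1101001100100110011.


XOR: 0110000000000000000

Burst at position 1, length 2


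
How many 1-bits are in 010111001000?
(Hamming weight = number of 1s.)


Counting 1s in 010111001000

5


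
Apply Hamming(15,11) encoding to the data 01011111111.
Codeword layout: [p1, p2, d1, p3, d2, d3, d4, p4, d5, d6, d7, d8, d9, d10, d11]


Parity bits: p1=0, p2=1, p3=0, p4=1

010010111111111


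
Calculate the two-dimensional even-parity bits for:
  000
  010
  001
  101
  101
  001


Row parities: 011001
Column parities: 010

Row P: 011001, Col P: 010, Corner: 1


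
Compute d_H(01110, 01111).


XOR: 00001
Count of 1s: 1

1


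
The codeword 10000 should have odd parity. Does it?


Number of 1s: 1

Yes, parity is correct (1 ones)


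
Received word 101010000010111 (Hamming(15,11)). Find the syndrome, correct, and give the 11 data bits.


Syndrome = 0: no error detected

Data: 11000010111 (no errors)


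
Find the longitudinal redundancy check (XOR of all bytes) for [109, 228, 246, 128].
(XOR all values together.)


XOR chain: 109 ^ 228 ^ 246 ^ 128 = 255

255


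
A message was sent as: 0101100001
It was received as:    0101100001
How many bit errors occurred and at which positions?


XOR: 0000000000

0 errors (received matches sent)


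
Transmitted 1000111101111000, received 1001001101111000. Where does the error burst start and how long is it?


XOR: 0001110000000000

Burst at position 3, length 3


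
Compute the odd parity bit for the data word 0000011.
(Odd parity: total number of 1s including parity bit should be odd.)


Number of 1s in data: 2
Parity bit: 1

1


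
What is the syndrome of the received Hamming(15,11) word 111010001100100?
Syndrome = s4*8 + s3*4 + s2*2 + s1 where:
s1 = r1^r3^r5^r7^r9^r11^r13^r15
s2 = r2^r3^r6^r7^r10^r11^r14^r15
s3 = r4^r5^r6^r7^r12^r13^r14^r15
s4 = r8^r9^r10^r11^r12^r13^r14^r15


s1=1, s2=1, s3=0, s4=1

Syndrome = 11 (error at position 11)


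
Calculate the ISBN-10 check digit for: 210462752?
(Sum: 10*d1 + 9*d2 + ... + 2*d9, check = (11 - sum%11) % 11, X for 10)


Weighted sum: 150
150 mod 11 = 7

Check digit: 4


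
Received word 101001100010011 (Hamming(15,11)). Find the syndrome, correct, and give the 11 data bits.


Syndrome = 9: error at position 9

Data: 10111010011 (corrected bit 9)


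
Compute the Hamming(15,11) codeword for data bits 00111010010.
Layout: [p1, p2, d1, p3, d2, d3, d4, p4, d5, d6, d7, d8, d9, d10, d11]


Parity bits: p1=1, p2=0, p3=1, p4=1

100101111010010


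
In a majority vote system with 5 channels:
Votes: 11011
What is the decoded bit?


Ones: 4 out of 5
Threshold: 3

1 (4/5 voted 1)


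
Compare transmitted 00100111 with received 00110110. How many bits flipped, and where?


XOR: 00010001

2 error(s) at position(s): 3, 7


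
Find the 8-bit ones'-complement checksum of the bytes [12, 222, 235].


Sum = 469 mod 256 = 213
Complement = 42

42


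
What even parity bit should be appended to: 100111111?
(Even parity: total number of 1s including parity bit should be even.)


Number of 1s in data: 7
Parity bit: 1

1


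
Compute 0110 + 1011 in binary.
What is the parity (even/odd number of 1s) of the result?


0110 = 6
1011 = 11
Sum = 17 = 10001
1s count = 2

even parity (2 ones in 10001)


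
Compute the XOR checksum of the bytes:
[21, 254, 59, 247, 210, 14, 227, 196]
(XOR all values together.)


XOR chain: 21 ^ 254 ^ 59 ^ 247 ^ 210 ^ 14 ^ 227 ^ 196 = 220

220


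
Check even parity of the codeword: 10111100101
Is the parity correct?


Number of 1s: 7

No, parity error (7 ones)


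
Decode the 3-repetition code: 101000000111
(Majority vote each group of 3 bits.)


Groups: 101, 000, 000, 111
Majority votes: 1001

1001


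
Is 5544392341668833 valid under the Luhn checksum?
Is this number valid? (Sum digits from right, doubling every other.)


Luhn sum = 82
82 mod 10 = 2

Invalid (Luhn sum mod 10 = 2)


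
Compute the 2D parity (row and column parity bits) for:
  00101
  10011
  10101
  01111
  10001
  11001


Row parities: 011001
Column parities: 00100

Row P: 011001, Col P: 00100, Corner: 1


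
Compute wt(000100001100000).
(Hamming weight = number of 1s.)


Counting 1s in 000100001100000

3


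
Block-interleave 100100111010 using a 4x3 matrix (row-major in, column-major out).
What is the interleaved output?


Matrix:
  100
  100
  111
  010
Read columns: 111000110010

111000110010


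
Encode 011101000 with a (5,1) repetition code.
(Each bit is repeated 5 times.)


Each bit -> 5 copies

000001111111111111110000011111000000000000000


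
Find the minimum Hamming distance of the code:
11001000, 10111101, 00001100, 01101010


Comparing all pairs, minimum distance: 3
Can detect 2 errors, correct 1 errors

3


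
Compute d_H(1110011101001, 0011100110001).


XOR: 1101111011000
Count of 1s: 8

8


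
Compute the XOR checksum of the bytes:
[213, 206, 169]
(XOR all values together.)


XOR chain: 213 ^ 206 ^ 169 = 178

178


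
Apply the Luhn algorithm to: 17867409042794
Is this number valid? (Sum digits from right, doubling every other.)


Luhn sum = 68
68 mod 10 = 8

Invalid (Luhn sum mod 10 = 8)


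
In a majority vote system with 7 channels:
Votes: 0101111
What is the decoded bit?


Ones: 5 out of 7
Threshold: 4

1 (5/7 voted 1)


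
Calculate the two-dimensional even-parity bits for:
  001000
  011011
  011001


Row parities: 101
Column parities: 001010

Row P: 101, Col P: 001010, Corner: 0


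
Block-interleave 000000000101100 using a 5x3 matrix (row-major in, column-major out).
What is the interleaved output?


Matrix:
  000
  000
  000
  101
  100
Read columns: 000110000000010

000110000000010


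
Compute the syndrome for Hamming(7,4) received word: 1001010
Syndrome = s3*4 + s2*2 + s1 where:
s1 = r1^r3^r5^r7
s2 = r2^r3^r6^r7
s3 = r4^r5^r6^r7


s1=1, s2=1, s3=0

Syndrome = 3 (error at position 3)


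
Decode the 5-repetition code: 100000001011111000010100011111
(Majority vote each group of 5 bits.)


Groups: 10000, 00010, 11111, 00001, 01000, 11111
Majority votes: 001001

001001


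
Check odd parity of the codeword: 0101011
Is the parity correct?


Number of 1s: 4

No, parity error (4 ones)


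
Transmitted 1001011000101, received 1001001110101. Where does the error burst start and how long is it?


XOR: 0000010110000

Burst at position 5, length 4


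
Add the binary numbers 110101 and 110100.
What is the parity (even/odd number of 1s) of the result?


110101 = 53
110100 = 52
Sum = 105 = 1101001
1s count = 4

even parity (4 ones in 1101001)


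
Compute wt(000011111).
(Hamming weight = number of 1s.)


Counting 1s in 000011111

5


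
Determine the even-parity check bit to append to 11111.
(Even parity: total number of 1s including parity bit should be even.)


Number of 1s in data: 5
Parity bit: 1

1


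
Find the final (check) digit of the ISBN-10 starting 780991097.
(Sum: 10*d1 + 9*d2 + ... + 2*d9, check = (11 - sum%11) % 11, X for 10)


Weighted sum: 305
305 mod 11 = 8

Check digit: 3


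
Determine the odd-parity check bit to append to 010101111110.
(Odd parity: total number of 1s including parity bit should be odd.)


Number of 1s in data: 8
Parity bit: 1

1


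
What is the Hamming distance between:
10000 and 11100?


XOR: 01100
Count of 1s: 2

2


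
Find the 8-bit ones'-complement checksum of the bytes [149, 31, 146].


Sum = 326 mod 256 = 70
Complement = 185

185


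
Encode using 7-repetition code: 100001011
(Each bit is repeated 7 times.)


Each bit -> 7 copies

111111100000000000000000000000000001111111000000011111111111111


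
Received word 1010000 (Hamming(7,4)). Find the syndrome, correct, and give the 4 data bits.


Syndrome = 2: error at position 2

Data: 1000 (corrected bit 2)


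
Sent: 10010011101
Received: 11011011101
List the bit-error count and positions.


XOR: 01001000000

2 error(s) at position(s): 1, 4


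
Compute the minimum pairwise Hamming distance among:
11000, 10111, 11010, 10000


Comparing all pairs, minimum distance: 1
Can detect 0 errors, correct 0 errors

1


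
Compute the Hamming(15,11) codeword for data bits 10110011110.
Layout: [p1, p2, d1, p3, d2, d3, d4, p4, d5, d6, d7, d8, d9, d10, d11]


Parity bits: p1=0, p2=1, p3=1, p4=0

011101100011110


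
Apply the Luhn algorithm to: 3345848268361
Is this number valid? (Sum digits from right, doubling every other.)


Luhn sum = 62
62 mod 10 = 2

Invalid (Luhn sum mod 10 = 2)


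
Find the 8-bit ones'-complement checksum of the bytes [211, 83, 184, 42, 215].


Sum = 735 mod 256 = 223
Complement = 32

32


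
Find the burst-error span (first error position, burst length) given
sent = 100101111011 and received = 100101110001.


XOR: 000000001010

Burst at position 8, length 3


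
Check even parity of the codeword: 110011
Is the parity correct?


Number of 1s: 4

Yes, parity is correct (4 ones)


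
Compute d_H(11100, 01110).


XOR: 10010
Count of 1s: 2

2


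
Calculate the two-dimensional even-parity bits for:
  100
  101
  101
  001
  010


Row parities: 10011
Column parities: 111

Row P: 10011, Col P: 111, Corner: 1


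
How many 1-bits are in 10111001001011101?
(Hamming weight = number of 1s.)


Counting 1s in 10111001001011101

10


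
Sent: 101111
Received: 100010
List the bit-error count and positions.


XOR: 001101

3 error(s) at position(s): 2, 3, 5


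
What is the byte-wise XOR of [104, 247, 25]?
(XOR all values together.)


XOR chain: 104 ^ 247 ^ 25 = 134

134


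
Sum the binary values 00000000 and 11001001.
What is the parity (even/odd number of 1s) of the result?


00000000 = 0
11001001 = 201
Sum = 201 = 11001001
1s count = 4

even parity (4 ones in 11001001)


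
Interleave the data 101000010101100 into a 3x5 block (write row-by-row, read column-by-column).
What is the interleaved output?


Matrix:
  10100
  00101
  01100
Read columns: 100001111000010

100001111000010


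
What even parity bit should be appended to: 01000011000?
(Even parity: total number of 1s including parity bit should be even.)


Number of 1s in data: 3
Parity bit: 1

1


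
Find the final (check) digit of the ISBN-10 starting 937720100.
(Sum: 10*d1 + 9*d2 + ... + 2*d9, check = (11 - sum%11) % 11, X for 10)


Weighted sum: 238
238 mod 11 = 7

Check digit: 4


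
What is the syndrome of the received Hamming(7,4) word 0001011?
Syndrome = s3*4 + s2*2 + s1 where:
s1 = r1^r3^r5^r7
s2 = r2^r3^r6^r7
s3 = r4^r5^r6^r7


s1=1, s2=0, s3=1

Syndrome = 5 (error at position 5)


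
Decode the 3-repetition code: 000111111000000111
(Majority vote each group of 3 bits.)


Groups: 000, 111, 111, 000, 000, 111
Majority votes: 011001

011001


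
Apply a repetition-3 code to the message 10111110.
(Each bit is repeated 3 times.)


Each bit -> 3 copies

111000111111111111111000


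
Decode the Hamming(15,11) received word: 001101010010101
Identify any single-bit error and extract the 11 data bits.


Syndrome = 0: no error detected

Data: 10100010101 (no errors)


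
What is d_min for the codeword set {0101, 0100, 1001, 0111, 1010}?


Comparing all pairs, minimum distance: 1
Can detect 0 errors, correct 0 errors

1


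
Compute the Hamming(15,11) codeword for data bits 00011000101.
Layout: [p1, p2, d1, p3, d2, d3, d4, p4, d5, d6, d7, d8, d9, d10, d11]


Parity bits: p1=0, p2=0, p3=1, p4=1

000100111000101


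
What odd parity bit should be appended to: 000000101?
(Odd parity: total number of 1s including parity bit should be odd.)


Number of 1s in data: 2
Parity bit: 1

1


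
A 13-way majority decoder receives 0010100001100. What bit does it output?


Ones: 4 out of 13
Threshold: 7

0 (4/13 voted 1)


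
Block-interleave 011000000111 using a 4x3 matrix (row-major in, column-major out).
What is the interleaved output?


Matrix:
  011
  000
  000
  111
Read columns: 000110011001

000110011001


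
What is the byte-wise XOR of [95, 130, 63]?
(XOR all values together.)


XOR chain: 95 ^ 130 ^ 63 = 226

226


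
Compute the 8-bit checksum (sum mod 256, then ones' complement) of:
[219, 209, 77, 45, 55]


Sum = 605 mod 256 = 93
Complement = 162

162


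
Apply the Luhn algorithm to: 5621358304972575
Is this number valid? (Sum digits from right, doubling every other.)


Luhn sum = 72
72 mod 10 = 2

Invalid (Luhn sum mod 10 = 2)


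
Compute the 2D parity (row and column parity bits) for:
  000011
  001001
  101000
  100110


Row parities: 0001
Column parities: 000100

Row P: 0001, Col P: 000100, Corner: 1


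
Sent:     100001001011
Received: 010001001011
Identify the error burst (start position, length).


XOR: 110000000000

Burst at position 0, length 2


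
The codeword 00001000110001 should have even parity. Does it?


Number of 1s: 4

Yes, parity is correct (4 ones)


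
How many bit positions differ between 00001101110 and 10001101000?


XOR: 10000000110
Count of 1s: 3

3


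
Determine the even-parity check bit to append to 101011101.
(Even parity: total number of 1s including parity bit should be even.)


Number of 1s in data: 6
Parity bit: 0

0


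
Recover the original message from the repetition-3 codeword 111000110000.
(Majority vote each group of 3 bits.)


Groups: 111, 000, 110, 000
Majority votes: 1010

1010


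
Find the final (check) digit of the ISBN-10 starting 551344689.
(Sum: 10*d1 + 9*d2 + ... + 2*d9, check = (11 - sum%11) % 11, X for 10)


Weighted sum: 234
234 mod 11 = 3

Check digit: 8


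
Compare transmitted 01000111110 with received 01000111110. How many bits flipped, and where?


XOR: 00000000000

0 errors (received matches sent)


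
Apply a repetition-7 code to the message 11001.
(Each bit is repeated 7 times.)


Each bit -> 7 copies

11111111111111000000000000001111111


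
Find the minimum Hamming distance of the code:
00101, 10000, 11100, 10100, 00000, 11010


Comparing all pairs, minimum distance: 1
Can detect 0 errors, correct 0 errors

1


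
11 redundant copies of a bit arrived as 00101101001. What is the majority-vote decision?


Ones: 5 out of 11
Threshold: 6

0 (5/11 voted 1)


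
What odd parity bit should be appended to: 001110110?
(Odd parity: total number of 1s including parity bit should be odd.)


Number of 1s in data: 5
Parity bit: 0

0


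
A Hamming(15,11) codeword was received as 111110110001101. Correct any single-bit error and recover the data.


Syndrome = 0: no error detected

Data: 11010001101 (no errors)


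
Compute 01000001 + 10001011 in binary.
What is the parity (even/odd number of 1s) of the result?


01000001 = 65
10001011 = 139
Sum = 204 = 11001100
1s count = 4

even parity (4 ones in 11001100)


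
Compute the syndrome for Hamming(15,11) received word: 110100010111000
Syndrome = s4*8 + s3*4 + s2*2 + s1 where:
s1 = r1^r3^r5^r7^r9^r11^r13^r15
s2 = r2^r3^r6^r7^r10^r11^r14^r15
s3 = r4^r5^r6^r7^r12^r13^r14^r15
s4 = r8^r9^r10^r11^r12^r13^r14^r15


s1=0, s2=1, s3=0, s4=0

Syndrome = 2 (error at position 2)


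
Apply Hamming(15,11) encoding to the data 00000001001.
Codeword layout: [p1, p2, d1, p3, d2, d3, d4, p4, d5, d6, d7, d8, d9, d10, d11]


Parity bits: p1=1, p2=1, p3=0, p4=0

110000000001001


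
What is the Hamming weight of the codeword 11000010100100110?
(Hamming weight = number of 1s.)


Counting 1s in 11000010100100110

7


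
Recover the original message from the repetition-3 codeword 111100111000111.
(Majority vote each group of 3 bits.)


Groups: 111, 100, 111, 000, 111
Majority votes: 10101

10101


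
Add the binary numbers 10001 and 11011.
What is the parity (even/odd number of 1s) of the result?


10001 = 17
11011 = 27
Sum = 44 = 101100
1s count = 3

odd parity (3 ones in 101100)


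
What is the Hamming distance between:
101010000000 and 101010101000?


XOR: 000000101000
Count of 1s: 2

2


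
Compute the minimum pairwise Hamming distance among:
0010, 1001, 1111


Comparing all pairs, minimum distance: 2
Can detect 1 errors, correct 0 errors

2


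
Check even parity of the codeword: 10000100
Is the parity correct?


Number of 1s: 2

Yes, parity is correct (2 ones)


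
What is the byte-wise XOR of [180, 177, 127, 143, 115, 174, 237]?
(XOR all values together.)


XOR chain: 180 ^ 177 ^ 127 ^ 143 ^ 115 ^ 174 ^ 237 = 197

197


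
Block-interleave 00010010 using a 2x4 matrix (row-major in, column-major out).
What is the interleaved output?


Matrix:
  0001
  0010
Read columns: 00000110

00000110


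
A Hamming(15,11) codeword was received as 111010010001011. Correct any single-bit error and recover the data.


Syndrome = 0: no error detected

Data: 11000001011 (no errors)


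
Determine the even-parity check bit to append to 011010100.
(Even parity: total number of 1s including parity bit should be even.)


Number of 1s in data: 4
Parity bit: 0

0


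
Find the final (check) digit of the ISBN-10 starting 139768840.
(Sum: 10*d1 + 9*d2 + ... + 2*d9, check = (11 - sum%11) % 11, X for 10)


Weighted sum: 278
278 mod 11 = 3

Check digit: 8


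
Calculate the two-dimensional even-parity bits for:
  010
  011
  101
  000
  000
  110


Row parities: 100000
Column parities: 010

Row P: 100000, Col P: 010, Corner: 1


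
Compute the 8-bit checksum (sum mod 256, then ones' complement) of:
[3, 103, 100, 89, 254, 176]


Sum = 725 mod 256 = 213
Complement = 42

42


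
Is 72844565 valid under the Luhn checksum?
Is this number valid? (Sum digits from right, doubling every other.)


Luhn sum = 39
39 mod 10 = 9

Invalid (Luhn sum mod 10 = 9)


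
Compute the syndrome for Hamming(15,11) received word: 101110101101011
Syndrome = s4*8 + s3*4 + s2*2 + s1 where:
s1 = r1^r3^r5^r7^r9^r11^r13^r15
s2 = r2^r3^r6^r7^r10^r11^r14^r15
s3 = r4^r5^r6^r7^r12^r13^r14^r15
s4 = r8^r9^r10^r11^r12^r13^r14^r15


s1=0, s2=1, s3=0, s4=1

Syndrome = 10 (error at position 10)


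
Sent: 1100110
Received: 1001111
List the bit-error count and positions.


XOR: 0101001

3 error(s) at position(s): 1, 3, 6


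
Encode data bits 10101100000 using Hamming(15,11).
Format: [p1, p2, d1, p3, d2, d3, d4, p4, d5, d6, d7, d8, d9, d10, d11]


Parity bits: p1=0, p2=1, p3=1, p4=0

011101001100000


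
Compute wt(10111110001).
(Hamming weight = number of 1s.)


Counting 1s in 10111110001

7


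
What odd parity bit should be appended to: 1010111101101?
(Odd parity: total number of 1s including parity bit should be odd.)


Number of 1s in data: 9
Parity bit: 0

0


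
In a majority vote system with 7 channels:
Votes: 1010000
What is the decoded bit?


Ones: 2 out of 7
Threshold: 4

0 (2/7 voted 1)


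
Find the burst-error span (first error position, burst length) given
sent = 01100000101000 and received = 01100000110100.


XOR: 00000000011100

Burst at position 9, length 3


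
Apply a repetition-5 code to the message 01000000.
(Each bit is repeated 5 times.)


Each bit -> 5 copies

0000011111000000000000000000000000000000


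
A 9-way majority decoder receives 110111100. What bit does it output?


Ones: 6 out of 9
Threshold: 5

1 (6/9 voted 1)


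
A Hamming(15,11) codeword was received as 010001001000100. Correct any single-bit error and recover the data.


Syndrome = 0: no error detected

Data: 00101000100 (no errors)


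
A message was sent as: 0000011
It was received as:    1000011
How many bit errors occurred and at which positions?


XOR: 1000000

1 error(s) at position(s): 0


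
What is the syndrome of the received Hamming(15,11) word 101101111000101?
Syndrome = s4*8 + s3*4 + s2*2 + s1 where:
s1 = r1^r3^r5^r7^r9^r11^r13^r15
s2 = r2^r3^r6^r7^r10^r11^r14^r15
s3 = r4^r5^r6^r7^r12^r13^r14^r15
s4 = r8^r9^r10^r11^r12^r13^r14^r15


s1=0, s2=0, s3=1, s4=0

Syndrome = 4 (error at position 4)


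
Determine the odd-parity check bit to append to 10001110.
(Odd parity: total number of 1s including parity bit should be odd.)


Number of 1s in data: 4
Parity bit: 1

1


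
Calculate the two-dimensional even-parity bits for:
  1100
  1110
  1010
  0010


Row parities: 0101
Column parities: 1010

Row P: 0101, Col P: 1010, Corner: 0


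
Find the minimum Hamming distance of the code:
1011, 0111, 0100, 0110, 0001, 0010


Comparing all pairs, minimum distance: 1
Can detect 0 errors, correct 0 errors

1


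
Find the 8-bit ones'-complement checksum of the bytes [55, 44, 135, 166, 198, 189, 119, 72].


Sum = 978 mod 256 = 210
Complement = 45

45
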